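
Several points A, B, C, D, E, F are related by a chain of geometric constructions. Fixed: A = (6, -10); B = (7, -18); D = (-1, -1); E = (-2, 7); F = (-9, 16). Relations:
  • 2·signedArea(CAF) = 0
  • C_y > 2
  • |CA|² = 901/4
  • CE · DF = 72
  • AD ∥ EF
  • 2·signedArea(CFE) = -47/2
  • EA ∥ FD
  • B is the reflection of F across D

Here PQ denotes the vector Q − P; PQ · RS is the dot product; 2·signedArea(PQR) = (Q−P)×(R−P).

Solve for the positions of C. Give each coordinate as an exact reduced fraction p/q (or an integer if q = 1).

1. C_x = -3/2  [2·signedArea(CAF) = 0 ∩ 2·signedArea(CFE) = -47/2]
2. C_y = 3  [2·signedArea(CAF) = 0 ∩ 2·signedArea(CFE) = -47/2]
   → C = (-3/2, 3)

C = (-3/2, 3)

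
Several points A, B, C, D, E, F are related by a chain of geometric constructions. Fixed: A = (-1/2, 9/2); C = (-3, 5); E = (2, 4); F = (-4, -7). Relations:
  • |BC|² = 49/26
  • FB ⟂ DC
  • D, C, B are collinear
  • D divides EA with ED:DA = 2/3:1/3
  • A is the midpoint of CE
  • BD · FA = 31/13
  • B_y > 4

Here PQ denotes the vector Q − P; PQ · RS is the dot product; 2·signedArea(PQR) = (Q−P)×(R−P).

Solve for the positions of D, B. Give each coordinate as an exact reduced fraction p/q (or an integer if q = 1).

B = (-43/26, 123/26)
D = (1/3, 13/3)

1. D_x = 1/3  [D divides EA with ED:DA = 2/3:1/3]
2. D_y = 13/3  [D divides EA with ED:DA = 2/3:1/3]
   → D = (1/3, 13/3)
3. B_x = -43/26  [D, C, B are collinear ∩ FB ⟂ DC]
4. B_y = 123/26  [D, C, B are collinear ∩ FB ⟂ DC]
   → B = (-43/26, 123/26)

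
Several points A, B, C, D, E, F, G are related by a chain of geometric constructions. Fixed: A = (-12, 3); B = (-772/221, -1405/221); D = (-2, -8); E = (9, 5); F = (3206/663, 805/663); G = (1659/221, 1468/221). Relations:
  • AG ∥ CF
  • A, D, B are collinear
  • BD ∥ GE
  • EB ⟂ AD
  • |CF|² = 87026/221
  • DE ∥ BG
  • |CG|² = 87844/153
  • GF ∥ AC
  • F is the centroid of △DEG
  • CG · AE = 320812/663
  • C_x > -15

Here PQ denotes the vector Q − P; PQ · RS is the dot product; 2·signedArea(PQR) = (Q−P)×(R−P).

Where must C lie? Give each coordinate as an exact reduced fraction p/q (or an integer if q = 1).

C = (-9727/663, -1610/663)

1. C_x = -9727/663  [AG ∥ CF ∩ GF ∥ AC]
2. C_y = -1610/663  [AG ∥ CF ∩ GF ∥ AC]
   → C = (-9727/663, -1610/663)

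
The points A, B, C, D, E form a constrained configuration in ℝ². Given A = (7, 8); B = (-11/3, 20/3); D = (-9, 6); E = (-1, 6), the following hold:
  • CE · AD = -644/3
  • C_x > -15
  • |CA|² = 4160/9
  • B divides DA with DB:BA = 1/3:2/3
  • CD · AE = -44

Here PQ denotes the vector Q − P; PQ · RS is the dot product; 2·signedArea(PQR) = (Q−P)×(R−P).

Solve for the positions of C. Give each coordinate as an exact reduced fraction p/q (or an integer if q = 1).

1. C_x = -43/3  [CE · AD = -644/3 ∩ CD · AE = -44]
2. C_y = 16/3  [CE · AD = -644/3 ∩ CD · AE = -44]
   → C = (-43/3, 16/3)

C = (-43/3, 16/3)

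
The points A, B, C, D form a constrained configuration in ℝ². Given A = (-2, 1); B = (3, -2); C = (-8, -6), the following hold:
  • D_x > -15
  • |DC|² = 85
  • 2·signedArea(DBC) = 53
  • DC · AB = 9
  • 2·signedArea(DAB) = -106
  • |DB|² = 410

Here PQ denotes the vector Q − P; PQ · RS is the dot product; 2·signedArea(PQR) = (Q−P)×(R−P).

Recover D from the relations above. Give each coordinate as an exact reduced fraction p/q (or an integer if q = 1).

1. D_x = -14  [2·signedArea(DAB) = -106 ∩ DC · AB = 9]
2. D_y = -13  [2·signedArea(DAB) = -106 ∩ DC · AB = 9]
   → D = (-14, -13)

D = (-14, -13)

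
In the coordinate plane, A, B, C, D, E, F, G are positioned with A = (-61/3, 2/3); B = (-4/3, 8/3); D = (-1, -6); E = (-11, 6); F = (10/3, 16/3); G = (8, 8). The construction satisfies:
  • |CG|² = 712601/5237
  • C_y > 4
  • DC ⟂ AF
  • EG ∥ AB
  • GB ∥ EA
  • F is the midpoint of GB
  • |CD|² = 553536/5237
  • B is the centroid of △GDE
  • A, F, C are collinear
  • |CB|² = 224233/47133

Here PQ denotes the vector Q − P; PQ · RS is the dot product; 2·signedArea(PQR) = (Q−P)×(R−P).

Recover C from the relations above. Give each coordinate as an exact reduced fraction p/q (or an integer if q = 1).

1. C_x = -15653/5237  [A, F, C are collinear ∩ DC ⟂ AF]
2. C_y = 21402/5237  [A, F, C are collinear ∩ DC ⟂ AF]
   → C = (-15653/5237, 21402/5237)

C = (-15653/5237, 21402/5237)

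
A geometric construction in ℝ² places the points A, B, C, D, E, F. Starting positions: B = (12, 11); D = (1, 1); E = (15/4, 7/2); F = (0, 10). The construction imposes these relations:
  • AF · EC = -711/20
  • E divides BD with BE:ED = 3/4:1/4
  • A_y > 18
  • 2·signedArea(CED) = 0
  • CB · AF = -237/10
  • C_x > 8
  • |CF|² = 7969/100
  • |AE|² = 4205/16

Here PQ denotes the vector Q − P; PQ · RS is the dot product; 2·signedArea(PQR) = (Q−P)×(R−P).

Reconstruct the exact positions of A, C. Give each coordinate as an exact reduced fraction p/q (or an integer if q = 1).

A = (-1, 19)
C = (87/10, 8)

1. C_x = 87/10  [line 5/2·x + -11/4·y + 1/4 = 0 ∩ |CF|² = 7969/100]
2. C_y = 8  [line 5/2·x + -11/4·y + 1/4 = 0 ∩ |CF|² = 7969/100]
   → C = (87/10, 8)
3. A_x = -1  [line -99/20·x + -9/2·y + 1611/20 = 0 ∩ |AE|² = 4205/16]
4. A_y = 19  [line -99/20·x + -9/2·y + 1611/20 = 0 ∩ |AE|² = 4205/16]
   → A = (-1, 19)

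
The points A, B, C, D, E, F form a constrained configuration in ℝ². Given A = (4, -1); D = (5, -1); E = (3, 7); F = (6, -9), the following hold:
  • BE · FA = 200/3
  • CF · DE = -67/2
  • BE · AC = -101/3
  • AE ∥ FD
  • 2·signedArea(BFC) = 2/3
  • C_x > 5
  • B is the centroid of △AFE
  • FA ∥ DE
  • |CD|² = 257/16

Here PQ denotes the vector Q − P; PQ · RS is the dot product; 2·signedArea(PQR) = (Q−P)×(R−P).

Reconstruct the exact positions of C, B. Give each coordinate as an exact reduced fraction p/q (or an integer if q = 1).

1. B_x = 13/3  [B is the centroid of △AFE]
2. B_y = -1  [B is the centroid of △AFE]
   → B = (13/3, -1)
3. C_x = 21/4  [CF · DE = -67/2 ∩ BE · AC = -101/3]
4. C_y = -5  [CF · DE = -67/2 ∩ BE · AC = -101/3]
   → C = (21/4, -5)

B = (13/3, -1)
C = (21/4, -5)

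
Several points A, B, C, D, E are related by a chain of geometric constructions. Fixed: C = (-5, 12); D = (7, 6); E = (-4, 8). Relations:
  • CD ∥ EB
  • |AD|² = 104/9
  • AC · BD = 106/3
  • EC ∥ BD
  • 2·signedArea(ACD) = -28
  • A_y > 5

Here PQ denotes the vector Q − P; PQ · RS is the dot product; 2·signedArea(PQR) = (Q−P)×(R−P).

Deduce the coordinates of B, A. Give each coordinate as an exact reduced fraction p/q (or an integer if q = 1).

A = (11/3, 16/3)
B = (8, 2)

1. B_x = 8  [EC ∥ BD ∩ CD ∥ EB]
2. B_y = 2  [EC ∥ BD ∩ CD ∥ EB]
   → B = (8, 2)
3. A_x = 11/3  [2·signedArea(ACD) = -28 ∩ AC · BD = 106/3]
4. A_y = 16/3  [2·signedArea(ACD) = -28 ∩ AC · BD = 106/3]
   → A = (11/3, 16/3)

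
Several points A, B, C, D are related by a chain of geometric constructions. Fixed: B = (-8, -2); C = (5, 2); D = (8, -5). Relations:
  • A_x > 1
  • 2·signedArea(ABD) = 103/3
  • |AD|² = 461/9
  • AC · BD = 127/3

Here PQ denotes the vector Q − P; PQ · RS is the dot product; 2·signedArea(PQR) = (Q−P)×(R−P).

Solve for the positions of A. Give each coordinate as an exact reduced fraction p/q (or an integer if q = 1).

A = (5/3, -5/3)

1. A_x = 5/3  [2·signedArea(ABD) = 103/3 ∩ AC · BD = 127/3]
2. A_y = -5/3  [2·signedArea(ABD) = 103/3 ∩ AC · BD = 127/3]
   → A = (5/3, -5/3)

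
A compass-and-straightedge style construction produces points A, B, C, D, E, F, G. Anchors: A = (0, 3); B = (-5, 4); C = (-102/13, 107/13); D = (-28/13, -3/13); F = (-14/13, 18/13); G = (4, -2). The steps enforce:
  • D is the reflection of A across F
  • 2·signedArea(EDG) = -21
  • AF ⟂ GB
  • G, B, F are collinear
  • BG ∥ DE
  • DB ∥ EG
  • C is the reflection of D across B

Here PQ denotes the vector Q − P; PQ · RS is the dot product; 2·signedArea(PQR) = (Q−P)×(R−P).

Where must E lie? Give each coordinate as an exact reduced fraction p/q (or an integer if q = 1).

E = (89/13, -81/13)

1. E_x = 89/13  [DB ∥ EG ∩ BG ∥ DE]
2. E_y = -81/13  [DB ∥ EG ∩ BG ∥ DE]
   → E = (89/13, -81/13)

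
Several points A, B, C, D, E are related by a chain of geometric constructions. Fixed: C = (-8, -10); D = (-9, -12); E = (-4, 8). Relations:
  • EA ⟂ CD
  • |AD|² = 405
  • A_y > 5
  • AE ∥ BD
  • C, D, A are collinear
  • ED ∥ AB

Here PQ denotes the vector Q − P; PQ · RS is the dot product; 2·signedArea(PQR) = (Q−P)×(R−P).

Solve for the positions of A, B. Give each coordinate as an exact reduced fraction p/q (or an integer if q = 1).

A = (0, 6)
B = (-5, -14)

1. A_x = 0  [C, D, A are collinear ∩ EA ⟂ CD]
2. A_y = 6  [C, D, A are collinear ∩ EA ⟂ CD]
   → A = (0, 6)
3. B_x = -5  [AE ∥ BD ∩ ED ∥ AB]
4. B_y = -14  [AE ∥ BD ∩ ED ∥ AB]
   → B = (-5, -14)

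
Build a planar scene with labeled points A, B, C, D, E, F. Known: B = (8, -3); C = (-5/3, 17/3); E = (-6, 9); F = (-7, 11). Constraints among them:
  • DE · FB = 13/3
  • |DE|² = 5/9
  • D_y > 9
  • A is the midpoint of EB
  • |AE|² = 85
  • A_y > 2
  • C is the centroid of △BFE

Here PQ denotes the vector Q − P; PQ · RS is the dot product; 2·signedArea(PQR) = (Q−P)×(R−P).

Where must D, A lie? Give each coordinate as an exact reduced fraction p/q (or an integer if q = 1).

1. D_x = -17/3  [line -15·x + 14·y + -661/3 = 0 ∩ |DE|² = 5/9]
2. D_y = 29/3  [line -15·x + 14·y + -661/3 = 0 ∩ |DE|² = 5/9]
   → D = (-17/3, 29/3)
3. A_x = 1  [A is the midpoint of EB]
4. A_y = 3  [A is the midpoint of EB]
   → A = (1, 3)

A = (1, 3)
D = (-17/3, 29/3)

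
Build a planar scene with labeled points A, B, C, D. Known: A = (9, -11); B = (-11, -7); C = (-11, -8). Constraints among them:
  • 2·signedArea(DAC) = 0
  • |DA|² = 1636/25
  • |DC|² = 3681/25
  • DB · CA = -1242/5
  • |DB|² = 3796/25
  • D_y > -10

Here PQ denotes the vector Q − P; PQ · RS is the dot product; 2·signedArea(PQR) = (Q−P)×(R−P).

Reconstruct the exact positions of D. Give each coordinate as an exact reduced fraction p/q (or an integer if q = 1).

1. D_x = 1  [2·signedArea(DAC) = 0 ∩ DB · CA = -1242/5]
2. D_y = -49/5  [2·signedArea(DAC) = 0 ∩ DB · CA = -1242/5]
   → D = (1, -49/5)

D = (1, -49/5)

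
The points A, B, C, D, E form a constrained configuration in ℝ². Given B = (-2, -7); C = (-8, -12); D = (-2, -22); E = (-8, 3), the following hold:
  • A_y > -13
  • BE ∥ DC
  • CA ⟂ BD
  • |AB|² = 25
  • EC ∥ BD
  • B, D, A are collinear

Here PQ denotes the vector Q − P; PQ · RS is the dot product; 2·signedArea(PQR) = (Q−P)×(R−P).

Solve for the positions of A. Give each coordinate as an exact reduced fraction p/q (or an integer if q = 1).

A = (-2, -12)

1. A_x = -2  [B, D, A are collinear ∩ CA ⟂ BD]
2. A_y = -12  [B, D, A are collinear ∩ CA ⟂ BD]
   → A = (-2, -12)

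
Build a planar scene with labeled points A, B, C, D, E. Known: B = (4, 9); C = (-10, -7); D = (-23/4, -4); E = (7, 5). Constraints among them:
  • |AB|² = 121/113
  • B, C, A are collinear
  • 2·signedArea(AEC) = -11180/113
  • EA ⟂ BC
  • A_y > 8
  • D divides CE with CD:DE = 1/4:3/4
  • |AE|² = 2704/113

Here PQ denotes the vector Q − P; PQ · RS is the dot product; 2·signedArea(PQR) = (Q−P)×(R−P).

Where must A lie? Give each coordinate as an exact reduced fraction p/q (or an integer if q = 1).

1. A_x = 375/113  [B, C, A are collinear ∩ EA ⟂ BC]
2. A_y = 929/113  [B, C, A are collinear ∩ EA ⟂ BC]
   → A = (375/113, 929/113)

A = (375/113, 929/113)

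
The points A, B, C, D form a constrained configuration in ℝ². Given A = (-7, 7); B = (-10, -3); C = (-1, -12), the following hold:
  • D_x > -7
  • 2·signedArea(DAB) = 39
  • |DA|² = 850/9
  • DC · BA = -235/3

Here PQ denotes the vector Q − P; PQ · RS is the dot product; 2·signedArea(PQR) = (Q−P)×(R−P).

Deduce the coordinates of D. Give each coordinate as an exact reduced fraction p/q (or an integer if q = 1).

1. D_x = -6  [DC · BA = -235/3 ∩ 2·signedArea(DAB) = 39]
2. D_y = -8/3  [DC · BA = -235/3 ∩ 2·signedArea(DAB) = 39]
   → D = (-6, -8/3)

D = (-6, -8/3)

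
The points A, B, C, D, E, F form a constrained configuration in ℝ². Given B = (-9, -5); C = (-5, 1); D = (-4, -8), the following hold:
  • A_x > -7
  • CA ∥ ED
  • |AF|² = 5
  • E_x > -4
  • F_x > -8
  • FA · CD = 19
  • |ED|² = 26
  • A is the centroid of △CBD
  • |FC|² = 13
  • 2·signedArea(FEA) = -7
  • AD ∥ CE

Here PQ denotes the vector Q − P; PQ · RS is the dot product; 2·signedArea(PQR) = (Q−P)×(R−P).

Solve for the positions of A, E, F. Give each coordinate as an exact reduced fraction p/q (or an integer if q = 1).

1. A_x = -6  [A is the centroid of △CBD]
2. A_y = -4  [A is the centroid of △CBD]
   → A = (-6, -4)
3. E_x = -3  [CA ∥ ED ∩ AD ∥ CE]
4. E_y = -3  [CA ∥ ED ∩ AD ∥ CE]
   → E = (-3, -3)
5. F_x = -7  [FA · CD = 19 ∩ 2·signedArea(FEA) = -7]
6. F_y = -2  [FA · CD = 19 ∩ 2·signedArea(FEA) = -7]
   → F = (-7, -2)

A = (-6, -4)
E = (-3, -3)
F = (-7, -2)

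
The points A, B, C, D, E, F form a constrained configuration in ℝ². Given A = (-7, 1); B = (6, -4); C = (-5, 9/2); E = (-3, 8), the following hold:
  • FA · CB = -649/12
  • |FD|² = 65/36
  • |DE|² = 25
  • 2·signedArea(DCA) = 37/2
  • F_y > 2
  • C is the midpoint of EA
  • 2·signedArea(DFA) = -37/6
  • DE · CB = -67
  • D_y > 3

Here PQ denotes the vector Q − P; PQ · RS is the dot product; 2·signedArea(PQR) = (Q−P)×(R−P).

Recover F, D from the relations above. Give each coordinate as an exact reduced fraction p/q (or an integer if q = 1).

D = (0, 4)
F = (-2/3, 17/6)

1. D_x = 0  [2·signedArea(DCA) = 37/2 ∩ DE · CB = -67]
2. D_y = 4  [2·signedArea(DCA) = 37/2 ∩ DE · CB = -67]
   → D = (0, 4)
3. F_x = -2/3  [FA · CB = -649/12 ∩ 2·signedArea(DFA) = -37/6]
4. F_y = 17/6  [FA · CB = -649/12 ∩ 2·signedArea(DFA) = -37/6]
   → F = (-2/3, 17/6)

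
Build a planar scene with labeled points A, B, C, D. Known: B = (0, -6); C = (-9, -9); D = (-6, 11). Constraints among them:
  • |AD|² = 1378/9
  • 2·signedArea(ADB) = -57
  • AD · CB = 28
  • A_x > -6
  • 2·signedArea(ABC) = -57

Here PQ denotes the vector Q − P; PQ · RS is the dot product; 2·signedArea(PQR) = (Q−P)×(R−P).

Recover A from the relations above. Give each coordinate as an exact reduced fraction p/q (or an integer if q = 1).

1. A_x = -5  [2·signedArea(ABC) = -57 ∩ AD · CB = 28]
2. A_y = -4/3  [2·signedArea(ABC) = -57 ∩ AD · CB = 28]
   → A = (-5, -4/3)

A = (-5, -4/3)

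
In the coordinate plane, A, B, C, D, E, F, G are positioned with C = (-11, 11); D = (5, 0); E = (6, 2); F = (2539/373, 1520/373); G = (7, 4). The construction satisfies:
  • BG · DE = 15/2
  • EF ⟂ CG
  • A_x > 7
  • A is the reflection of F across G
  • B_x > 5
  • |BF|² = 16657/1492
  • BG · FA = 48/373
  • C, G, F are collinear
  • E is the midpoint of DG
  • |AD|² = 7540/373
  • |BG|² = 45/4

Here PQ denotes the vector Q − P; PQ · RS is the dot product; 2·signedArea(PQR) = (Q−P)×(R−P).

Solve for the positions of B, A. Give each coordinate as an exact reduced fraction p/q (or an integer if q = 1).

1. B_x = 11/2  [line -1·x + -2·y + 15/2 = 0 ∩ |BG|² = 45/4]
2. B_y = 1  [line -1·x + -2·y + 15/2 = 0 ∩ |BG|² = 45/4]
   → B = (11/2, 1)
3. A_x = 2683/373  [BG · FA = 48/373 ∩ A is the reflection of F across G]
4. A_y = 1464/373  [BG · FA = 48/373 ∩ A is the reflection of F across G]
   → A = (2683/373, 1464/373)

A = (2683/373, 1464/373)
B = (11/2, 1)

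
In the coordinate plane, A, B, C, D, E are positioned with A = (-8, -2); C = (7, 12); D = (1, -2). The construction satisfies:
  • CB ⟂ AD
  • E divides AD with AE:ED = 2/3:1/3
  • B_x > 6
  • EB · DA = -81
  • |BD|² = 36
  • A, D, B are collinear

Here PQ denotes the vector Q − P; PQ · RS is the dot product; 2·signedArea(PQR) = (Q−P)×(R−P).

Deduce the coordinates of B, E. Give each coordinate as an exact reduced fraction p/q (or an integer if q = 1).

B = (7, -2)
E = (-2, -2)

1. B_x = 7  [A, D, B are collinear ∩ CB ⟂ AD]
2. B_y = -2  [A, D, B are collinear ∩ CB ⟂ AD]
   → B = (7, -2)
3. E_x = -2  [E divides AD with AE:ED = 2/3:1/3]
4. E_y = -2  [E divides AD with AE:ED = 2/3:1/3]
   → E = (-2, -2)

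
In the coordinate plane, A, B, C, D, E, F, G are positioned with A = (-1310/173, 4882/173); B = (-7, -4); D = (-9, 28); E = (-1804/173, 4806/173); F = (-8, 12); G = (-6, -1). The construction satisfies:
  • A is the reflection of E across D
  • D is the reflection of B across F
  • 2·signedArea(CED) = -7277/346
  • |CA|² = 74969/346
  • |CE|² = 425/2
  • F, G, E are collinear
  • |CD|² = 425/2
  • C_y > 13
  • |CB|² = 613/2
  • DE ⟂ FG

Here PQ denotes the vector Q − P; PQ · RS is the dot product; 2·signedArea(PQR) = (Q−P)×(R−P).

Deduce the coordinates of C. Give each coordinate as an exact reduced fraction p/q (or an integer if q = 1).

C = (-15/2, 27/2)

1. C_x = -15/2  [line -38/173·x + 247/173·y + -7239/346 = 0 ∩ |CB|² = 613/2]
2. C_y = 27/2  [line -38/173·x + 247/173·y + -7239/346 = 0 ∩ |CB|² = 613/2]
   → C = (-15/2, 27/2)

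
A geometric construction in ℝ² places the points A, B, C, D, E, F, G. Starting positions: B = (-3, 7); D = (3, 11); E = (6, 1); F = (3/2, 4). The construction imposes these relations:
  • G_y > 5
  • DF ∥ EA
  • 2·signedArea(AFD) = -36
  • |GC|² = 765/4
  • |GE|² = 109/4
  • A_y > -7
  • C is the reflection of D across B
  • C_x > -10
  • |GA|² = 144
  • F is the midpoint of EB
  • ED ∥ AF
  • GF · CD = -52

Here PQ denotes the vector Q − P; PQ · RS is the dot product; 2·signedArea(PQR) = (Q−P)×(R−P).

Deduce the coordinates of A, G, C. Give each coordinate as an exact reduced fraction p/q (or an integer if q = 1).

1. A_x = 9/2  [ED ∥ AF ∩ DF ∥ EA]
2. A_y = -6  [ED ∥ AF ∩ DF ∥ EA]
   → A = (9/2, -6)
3. C_x = -9  [C is the reflection of D across B]
4. C_y = 3  [C is the reflection of D across B]
   → C = (-9, 3)
5. G_x = 9/2  [line -12·x + -8·y + 102 = 0 ∩ |GA|² = 144]
6. G_y = 6  [line -12·x + -8·y + 102 = 0 ∩ |GA|² = 144]
   → G = (9/2, 6)

A = (9/2, -6)
C = (-9, 3)
G = (9/2, 6)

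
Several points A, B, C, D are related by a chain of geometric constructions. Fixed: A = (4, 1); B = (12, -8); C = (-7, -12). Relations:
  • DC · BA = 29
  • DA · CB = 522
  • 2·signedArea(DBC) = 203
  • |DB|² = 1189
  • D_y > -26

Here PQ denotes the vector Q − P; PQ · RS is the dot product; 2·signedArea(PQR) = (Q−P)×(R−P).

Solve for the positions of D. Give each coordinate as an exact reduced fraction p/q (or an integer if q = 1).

1. D_x = -18  [DC · BA = 29 ∩ DA · CB = 522]
2. D_y = -25  [DC · BA = 29 ∩ DA · CB = 522]
   → D = (-18, -25)

D = (-18, -25)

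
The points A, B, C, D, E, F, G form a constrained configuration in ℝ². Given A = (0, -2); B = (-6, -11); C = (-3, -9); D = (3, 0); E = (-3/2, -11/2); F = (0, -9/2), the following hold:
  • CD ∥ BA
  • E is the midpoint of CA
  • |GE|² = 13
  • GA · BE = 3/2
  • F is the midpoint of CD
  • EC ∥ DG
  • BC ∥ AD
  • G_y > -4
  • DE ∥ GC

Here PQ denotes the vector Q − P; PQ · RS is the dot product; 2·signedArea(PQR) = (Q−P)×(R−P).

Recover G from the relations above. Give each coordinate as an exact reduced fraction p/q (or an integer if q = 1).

1. G_x = 3/2  [DE ∥ GC ∩ EC ∥ DG]
2. G_y = -7/2  [DE ∥ GC ∩ EC ∥ DG]
   → G = (3/2, -7/2)

G = (3/2, -7/2)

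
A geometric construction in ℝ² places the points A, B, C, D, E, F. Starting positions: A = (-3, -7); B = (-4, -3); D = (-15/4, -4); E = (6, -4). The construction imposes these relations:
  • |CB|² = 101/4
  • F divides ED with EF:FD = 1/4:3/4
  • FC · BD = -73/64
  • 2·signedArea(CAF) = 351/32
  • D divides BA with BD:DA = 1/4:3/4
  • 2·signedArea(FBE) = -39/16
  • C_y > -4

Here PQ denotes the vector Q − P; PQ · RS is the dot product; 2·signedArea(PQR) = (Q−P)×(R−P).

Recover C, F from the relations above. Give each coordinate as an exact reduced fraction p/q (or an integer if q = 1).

C = (1, -7/2)
F = (57/16, -4)

1. F_x = 57/16  [F divides ED with EF:FD = 1/4:3/4]
2. F_y = -4  [F divides ED with EF:FD = 1/4:3/4]
   → F = (57/16, -4)
3. C_x = 1  [2·signedArea(CAF) = 351/32 ∩ FC · BD = -73/64]
4. C_y = -7/2  [2·signedArea(CAF) = 351/32 ∩ FC · BD = -73/64]
   → C = (1, -7/2)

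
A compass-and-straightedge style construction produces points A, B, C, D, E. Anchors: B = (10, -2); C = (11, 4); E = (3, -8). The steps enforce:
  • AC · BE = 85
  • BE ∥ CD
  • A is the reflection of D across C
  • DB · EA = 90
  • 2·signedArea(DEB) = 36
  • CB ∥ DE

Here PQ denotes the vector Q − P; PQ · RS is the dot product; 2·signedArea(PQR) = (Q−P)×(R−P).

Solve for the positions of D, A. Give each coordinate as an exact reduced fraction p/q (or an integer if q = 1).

1. D_x = 4  [CB ∥ DE ∩ BE ∥ CD]
2. D_y = -2  [CB ∥ DE ∩ BE ∥ CD]
   → D = (4, -2)
3. A_x = 18  [A is the reflection of D across C]
4. A_y = 10  [A is the reflection of D across C]
   → A = (18, 10)

A = (18, 10)
D = (4, -2)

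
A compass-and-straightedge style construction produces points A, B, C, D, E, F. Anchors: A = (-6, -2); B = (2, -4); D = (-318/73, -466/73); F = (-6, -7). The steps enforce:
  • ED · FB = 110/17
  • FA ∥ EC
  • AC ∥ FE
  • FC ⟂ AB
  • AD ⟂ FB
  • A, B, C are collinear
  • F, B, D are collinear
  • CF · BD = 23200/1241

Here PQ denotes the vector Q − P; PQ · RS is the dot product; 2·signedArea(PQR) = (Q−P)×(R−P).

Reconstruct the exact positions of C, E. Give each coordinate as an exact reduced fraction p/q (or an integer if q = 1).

1. C_x = -82/17  [A, B, C are collinear ∩ FC ⟂ AB]
2. C_y = -39/17  [A, B, C are collinear ∩ FC ⟂ AB]
   → C = (-82/17, -39/17)
3. E_x = -82/17  [FA ∥ EC ∩ AC ∥ FE]
4. E_y = -124/17  [FA ∥ EC ∩ AC ∥ FE]
   → E = (-82/17, -124/17)

C = (-82/17, -39/17)
E = (-82/17, -124/17)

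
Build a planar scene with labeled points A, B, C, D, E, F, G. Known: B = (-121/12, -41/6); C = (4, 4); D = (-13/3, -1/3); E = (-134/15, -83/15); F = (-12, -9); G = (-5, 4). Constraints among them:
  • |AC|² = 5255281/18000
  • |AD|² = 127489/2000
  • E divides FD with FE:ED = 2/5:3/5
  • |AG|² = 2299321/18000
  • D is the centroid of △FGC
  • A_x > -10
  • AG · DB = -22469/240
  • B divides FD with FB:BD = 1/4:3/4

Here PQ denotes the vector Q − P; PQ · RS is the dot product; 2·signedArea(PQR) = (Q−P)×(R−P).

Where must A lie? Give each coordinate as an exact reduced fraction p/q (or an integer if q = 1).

1. A_x = -2887/300  [line 23/4·x + 13/2·y + 23129/240 = 0 ∩ |AG|² = 2299321/18000]
2. A_y = -947/150  [line 23/4·x + 13/2·y + 23129/240 = 0 ∩ |AG|² = 2299321/18000]
   → A = (-2887/300, -947/150)

A = (-2887/300, -947/150)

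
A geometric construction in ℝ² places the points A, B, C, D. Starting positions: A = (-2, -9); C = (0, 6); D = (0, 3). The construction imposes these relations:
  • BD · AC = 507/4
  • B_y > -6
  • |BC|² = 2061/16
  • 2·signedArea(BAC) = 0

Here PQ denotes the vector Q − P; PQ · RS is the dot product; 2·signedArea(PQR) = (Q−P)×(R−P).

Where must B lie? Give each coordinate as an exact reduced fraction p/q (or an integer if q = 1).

B = (-3/2, -21/4)

1. B_x = -3/2  [2·signedArea(BAC) = 0 ∩ BD · AC = 507/4]
2. B_y = -21/4  [2·signedArea(BAC) = 0 ∩ BD · AC = 507/4]
   → B = (-3/2, -21/4)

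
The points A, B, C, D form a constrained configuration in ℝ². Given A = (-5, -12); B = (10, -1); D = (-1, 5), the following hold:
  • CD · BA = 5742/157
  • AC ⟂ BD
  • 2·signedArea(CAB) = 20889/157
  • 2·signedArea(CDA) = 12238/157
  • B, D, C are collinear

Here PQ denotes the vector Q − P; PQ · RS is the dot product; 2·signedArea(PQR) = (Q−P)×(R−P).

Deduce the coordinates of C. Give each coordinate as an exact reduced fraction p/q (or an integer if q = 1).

C = (481/157, 437/157)

1. C_x = 481/157  [B, D, C are collinear ∩ AC ⟂ BD]
2. C_y = 437/157  [B, D, C are collinear ∩ AC ⟂ BD]
   → C = (481/157, 437/157)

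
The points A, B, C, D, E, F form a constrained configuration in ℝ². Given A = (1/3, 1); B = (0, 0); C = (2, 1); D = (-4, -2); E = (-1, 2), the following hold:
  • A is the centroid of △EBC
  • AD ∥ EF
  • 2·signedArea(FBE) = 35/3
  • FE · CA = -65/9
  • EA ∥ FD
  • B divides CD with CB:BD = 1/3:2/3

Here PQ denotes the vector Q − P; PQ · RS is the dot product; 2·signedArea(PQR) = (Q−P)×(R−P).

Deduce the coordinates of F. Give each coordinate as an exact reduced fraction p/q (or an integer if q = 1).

1. F_x = -16/3  [EA ∥ FD ∩ AD ∥ EF]
2. F_y = -1  [EA ∥ FD ∩ AD ∥ EF]
   → F = (-16/3, -1)

F = (-16/3, -1)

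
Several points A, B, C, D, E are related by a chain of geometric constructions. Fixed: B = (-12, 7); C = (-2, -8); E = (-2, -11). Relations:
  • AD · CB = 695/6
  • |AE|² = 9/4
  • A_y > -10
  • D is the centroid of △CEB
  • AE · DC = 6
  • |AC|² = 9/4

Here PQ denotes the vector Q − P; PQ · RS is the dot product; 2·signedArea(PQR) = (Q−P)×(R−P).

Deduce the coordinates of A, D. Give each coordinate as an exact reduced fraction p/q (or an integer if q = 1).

1. D_x = -16/3  [D is the centroid of △CEB]
2. D_y = -4  [D is the centroid of △CEB]
   → D = (-16/3, -4)
3. A_x = -2  [AE · DC = 6 ∩ AD · CB = 695/6]
4. A_y = -19/2  [AE · DC = 6 ∩ AD · CB = 695/6]
   → A = (-2, -19/2)

A = (-2, -19/2)
D = (-16/3, -4)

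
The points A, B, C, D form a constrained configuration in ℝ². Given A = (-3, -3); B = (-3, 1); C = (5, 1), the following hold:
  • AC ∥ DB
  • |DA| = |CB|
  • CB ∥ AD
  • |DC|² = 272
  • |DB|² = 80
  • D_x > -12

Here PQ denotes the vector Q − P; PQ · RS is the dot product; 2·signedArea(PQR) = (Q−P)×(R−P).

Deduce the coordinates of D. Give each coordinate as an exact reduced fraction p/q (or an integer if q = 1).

D = (-11, -3)

1. D_x = -11  [AC ∥ DB ∩ CB ∥ AD]
2. D_y = -3  [AC ∥ DB ∩ CB ∥ AD]
   → D = (-11, -3)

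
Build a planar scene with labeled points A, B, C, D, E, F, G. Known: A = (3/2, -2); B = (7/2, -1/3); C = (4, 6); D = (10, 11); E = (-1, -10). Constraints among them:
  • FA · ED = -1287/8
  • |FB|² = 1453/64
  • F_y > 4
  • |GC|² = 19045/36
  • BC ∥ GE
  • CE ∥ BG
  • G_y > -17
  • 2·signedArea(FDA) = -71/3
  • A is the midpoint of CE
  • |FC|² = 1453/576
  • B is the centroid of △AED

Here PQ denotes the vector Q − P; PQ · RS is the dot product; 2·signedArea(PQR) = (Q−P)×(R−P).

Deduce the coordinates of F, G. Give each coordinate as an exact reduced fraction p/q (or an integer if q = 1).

F = (31/8, 53/12)
G = (-3/2, -49/3)

1. F_x = 31/8  [2·signedArea(FDA) = -71/3 ∩ FA · ED = -1287/8]
2. F_y = 53/12  [2·signedArea(FDA) = -71/3 ∩ FA · ED = -1287/8]
   → F = (31/8, 53/12)
3. G_x = -3/2  [BC ∥ GE ∩ CE ∥ BG]
4. G_y = -49/3  [BC ∥ GE ∩ CE ∥ BG]
   → G = (-3/2, -49/3)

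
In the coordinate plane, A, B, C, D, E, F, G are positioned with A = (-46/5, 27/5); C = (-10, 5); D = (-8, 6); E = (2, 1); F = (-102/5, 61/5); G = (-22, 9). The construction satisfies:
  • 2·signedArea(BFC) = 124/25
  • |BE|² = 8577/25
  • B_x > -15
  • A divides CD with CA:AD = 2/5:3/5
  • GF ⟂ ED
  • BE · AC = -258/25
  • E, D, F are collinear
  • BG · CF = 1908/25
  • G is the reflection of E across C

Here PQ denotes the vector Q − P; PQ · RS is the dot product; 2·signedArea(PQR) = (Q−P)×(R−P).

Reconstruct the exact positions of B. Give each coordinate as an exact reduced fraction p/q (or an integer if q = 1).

1. B_x = -74/5  [BE · AC = -258/25 ∩ BG · CF = 1908/25]
2. B_y = 44/5  [BE · AC = -258/25 ∩ BG · CF = 1908/25]
   → B = (-74/5, 44/5)

B = (-74/5, 44/5)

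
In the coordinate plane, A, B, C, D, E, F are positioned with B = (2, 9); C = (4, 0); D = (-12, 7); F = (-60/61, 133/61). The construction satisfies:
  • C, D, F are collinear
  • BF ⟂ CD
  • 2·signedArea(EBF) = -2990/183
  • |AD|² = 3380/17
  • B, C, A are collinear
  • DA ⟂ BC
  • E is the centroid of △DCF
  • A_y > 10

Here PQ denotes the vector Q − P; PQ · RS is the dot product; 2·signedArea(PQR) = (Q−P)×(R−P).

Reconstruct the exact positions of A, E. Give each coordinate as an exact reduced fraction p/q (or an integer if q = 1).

1. A_x = 30/17  [B, C, A are collinear ∩ DA ⟂ BC]
2. A_y = 171/17  [B, C, A are collinear ∩ DA ⟂ BC]
   → A = (30/17, 171/17)
3. E_x = -548/183  [E is the centroid of △DCF]
4. E_y = 560/183  [E is the centroid of △DCF]
   → E = (-548/183, 560/183)

A = (30/17, 171/17)
E = (-548/183, 560/183)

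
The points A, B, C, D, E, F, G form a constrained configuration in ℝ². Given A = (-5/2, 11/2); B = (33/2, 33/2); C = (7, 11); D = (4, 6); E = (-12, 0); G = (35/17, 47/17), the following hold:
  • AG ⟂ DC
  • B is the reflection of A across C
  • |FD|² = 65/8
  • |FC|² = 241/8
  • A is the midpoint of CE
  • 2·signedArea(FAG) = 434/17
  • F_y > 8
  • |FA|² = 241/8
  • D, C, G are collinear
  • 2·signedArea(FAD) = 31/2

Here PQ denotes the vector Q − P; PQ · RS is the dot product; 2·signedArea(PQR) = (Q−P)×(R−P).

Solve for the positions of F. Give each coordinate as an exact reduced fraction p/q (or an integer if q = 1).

1. F_x = 9/4  [2·signedArea(FAD) = 31/2 ∩ 2·signedArea(FAG) = 434/17]
2. F_y = 33/4  [2·signedArea(FAD) = 31/2 ∩ 2·signedArea(FAG) = 434/17]
   → F = (9/4, 33/4)

F = (9/4, 33/4)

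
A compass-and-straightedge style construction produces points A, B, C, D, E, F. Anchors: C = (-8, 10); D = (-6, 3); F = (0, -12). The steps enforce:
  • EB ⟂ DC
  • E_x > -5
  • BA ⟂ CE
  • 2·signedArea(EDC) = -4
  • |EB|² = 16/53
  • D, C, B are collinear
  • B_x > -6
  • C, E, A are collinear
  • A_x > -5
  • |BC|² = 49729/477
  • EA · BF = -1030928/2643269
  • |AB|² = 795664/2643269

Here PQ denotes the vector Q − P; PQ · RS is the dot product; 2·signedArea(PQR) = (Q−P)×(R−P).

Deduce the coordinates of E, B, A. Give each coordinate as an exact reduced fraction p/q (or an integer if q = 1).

A = (-699662/149619, 54049/149619)
B = (-826/159, 29/159)
E = (-14/3, 1/3)

1. B_x = -826/159  [line -7·x + -2·y + -36 = 0 ∩ |BC|² = 49729/477]
2. B_y = 29/159  [line -7·x + -2·y + -36 = 0 ∩ |BC|² = 49729/477]
   → B = (-826/159, 29/159)
3. E_x = -14/3  [2·signedArea(EDC) = -4 ∩ EB ⟂ DC]
4. E_y = 1/3  [2·signedArea(EDC) = -4 ∩ EB ⟂ DC]
   → E = (-14/3, 1/3)
5. A_x = -699662/149619  [C, E, A are collinear ∩ BA ⟂ CE]
6. A_y = 54049/149619  [C, E, A are collinear ∩ BA ⟂ CE]
   → A = (-699662/149619, 54049/149619)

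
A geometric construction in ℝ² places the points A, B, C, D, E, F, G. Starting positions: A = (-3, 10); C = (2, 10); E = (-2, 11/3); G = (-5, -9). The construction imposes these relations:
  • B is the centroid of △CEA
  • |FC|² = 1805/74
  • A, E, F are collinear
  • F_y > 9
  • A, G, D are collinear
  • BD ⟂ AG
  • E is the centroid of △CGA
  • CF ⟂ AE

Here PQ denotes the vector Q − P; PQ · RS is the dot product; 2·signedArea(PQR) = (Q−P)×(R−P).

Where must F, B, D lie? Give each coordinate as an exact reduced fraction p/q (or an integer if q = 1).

B = (-1, 71/9)
D = (-2101/657, 5335/657)
F = (-213/74, 683/74)

1. F_x = -213/74  [A, E, F are collinear ∩ CF ⟂ AE]
2. F_y = 683/74  [A, E, F are collinear ∩ CF ⟂ AE]
   → F = (-213/74, 683/74)
3. B_x = -1  [B is the centroid of △CEA]
4. B_y = 71/9  [B is the centroid of △CEA]
   → B = (-1, 71/9)
5. D_x = -2101/657  [A, G, D are collinear ∩ BD ⟂ AG]
6. D_y = 5335/657  [A, G, D are collinear ∩ BD ⟂ AG]
   → D = (-2101/657, 5335/657)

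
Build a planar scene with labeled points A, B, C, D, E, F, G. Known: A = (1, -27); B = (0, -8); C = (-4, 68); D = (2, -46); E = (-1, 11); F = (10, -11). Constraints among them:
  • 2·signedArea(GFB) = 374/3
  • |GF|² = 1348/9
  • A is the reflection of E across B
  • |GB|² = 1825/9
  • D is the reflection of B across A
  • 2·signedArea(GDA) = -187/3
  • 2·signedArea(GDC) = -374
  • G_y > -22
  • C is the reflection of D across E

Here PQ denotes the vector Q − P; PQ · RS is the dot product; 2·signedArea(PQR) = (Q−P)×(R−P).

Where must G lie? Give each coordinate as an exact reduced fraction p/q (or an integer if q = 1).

G = (4, -65/3)

1. G_x = 4  [2·signedArea(GDC) = -374 ∩ 2·signedArea(GFB) = 374/3]
2. G_y = -65/3  [2·signedArea(GDC) = -374 ∩ 2·signedArea(GFB) = 374/3]
   → G = (4, -65/3)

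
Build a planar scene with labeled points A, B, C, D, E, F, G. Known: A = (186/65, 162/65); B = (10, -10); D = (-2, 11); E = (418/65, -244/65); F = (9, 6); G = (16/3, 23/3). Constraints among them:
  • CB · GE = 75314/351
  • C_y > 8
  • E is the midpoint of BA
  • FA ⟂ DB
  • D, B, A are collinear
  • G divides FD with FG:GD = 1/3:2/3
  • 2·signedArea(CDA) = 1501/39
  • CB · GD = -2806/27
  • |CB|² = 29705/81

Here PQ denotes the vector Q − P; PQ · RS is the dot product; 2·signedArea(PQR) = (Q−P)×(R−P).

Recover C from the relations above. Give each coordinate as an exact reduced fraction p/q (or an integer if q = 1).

C = (37/9, 74/9)

1. C_x = 37/9  [2·signedArea(CDA) = 1501/39 ∩ CB · GE = 75314/351]
2. C_y = 74/9  [2·signedArea(CDA) = 1501/39 ∩ CB · GE = 75314/351]
   → C = (37/9, 74/9)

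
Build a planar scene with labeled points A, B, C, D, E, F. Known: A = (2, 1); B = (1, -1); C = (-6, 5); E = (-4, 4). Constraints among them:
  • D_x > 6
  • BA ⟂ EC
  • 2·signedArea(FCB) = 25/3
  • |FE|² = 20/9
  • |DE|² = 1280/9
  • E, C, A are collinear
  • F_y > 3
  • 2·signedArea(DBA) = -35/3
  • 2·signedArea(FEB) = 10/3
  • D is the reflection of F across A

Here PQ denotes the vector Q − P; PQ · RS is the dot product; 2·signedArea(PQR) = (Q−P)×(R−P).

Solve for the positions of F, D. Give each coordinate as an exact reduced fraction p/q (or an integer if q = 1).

1. F_x = -8/3  [2·signedArea(FCB) = 25/3 ∩ 2·signedArea(FEB) = 10/3]
2. F_y = 10/3  [2·signedArea(FCB) = 25/3 ∩ 2·signedArea(FEB) = 10/3]
   → F = (-8/3, 10/3)
3. D_x = 20/3  [D is the reflection of F across A]
4. D_y = -4/3  [D is the reflection of F across A]
   → D = (20/3, -4/3)

D = (20/3, -4/3)
F = (-8/3, 10/3)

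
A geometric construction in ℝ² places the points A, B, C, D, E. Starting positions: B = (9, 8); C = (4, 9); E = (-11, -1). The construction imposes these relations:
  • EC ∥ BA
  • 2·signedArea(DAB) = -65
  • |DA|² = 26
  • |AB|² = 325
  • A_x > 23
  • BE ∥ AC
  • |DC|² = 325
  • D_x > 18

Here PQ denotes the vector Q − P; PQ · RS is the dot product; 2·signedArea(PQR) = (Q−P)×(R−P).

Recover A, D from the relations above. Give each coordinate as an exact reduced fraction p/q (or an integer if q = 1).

1. A_x = 24  [BE ∥ AC ∩ EC ∥ BA]
2. A_y = 18  [BE ∥ AC ∩ EC ∥ BA]
   → A = (24, 18)
3. D_x = 19  [line 10·x + -15·y + 95 = 0 ∩ |DC|² = 325]
4. D_y = 19  [line 10·x + -15·y + 95 = 0 ∩ |DC|² = 325]
   → D = (19, 19)

A = (24, 18)
D = (19, 19)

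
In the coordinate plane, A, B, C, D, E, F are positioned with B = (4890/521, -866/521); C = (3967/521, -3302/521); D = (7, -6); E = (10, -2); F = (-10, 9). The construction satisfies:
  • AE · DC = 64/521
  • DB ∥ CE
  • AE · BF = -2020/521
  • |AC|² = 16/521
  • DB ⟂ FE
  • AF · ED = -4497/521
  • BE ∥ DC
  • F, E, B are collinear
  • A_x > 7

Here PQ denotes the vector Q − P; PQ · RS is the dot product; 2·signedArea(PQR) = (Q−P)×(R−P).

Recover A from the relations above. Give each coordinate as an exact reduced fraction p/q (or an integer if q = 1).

A = (3887/521, -3258/521)

1. A_x = 3887/521  [AF · ED = -4497/521 ∩ AE · DC = 64/521]
2. A_y = -3258/521  [AF · ED = -4497/521 ∩ AE · DC = 64/521]
   → A = (3887/521, -3258/521)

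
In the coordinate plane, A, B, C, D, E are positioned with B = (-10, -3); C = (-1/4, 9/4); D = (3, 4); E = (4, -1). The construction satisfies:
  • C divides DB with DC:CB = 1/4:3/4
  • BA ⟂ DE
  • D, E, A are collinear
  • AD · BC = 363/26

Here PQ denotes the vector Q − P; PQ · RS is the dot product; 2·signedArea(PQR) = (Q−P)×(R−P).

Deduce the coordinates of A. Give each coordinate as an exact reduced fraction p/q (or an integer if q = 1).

1. A_x = 50/13  [D, E, A are collinear ∩ BA ⟂ DE]
2. A_y = -3/13  [D, E, A are collinear ∩ BA ⟂ DE]
   → A = (50/13, -3/13)

A = (50/13, -3/13)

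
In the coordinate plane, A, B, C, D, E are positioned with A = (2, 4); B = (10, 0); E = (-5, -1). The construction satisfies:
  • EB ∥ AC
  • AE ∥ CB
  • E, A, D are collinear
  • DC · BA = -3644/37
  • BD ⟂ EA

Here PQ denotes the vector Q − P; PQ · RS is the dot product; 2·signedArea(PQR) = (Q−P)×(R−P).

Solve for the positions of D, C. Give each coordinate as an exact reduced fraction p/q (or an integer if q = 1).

1. D_x = 200/37  [E, A, D are collinear ∩ BD ⟂ EA]
2. D_y = 238/37  [E, A, D are collinear ∩ BD ⟂ EA]
   → D = (200/37, 238/37)
3. C_x = 17  [AE ∥ CB ∩ EB ∥ AC]
4. C_y = 5  [AE ∥ CB ∩ EB ∥ AC]
   → C = (17, 5)

C = (17, 5)
D = (200/37, 238/37)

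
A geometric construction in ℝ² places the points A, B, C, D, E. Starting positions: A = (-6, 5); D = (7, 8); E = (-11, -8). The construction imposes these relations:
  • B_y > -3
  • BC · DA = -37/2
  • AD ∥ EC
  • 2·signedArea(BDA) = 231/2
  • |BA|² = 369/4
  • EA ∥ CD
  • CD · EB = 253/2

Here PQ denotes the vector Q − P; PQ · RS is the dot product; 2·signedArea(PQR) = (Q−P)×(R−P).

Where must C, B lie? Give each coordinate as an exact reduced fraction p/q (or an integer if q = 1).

B = (0, -5/2)
C = (2, -5)

1. C_x = 2  [EA ∥ CD ∩ AD ∥ EC]
2. C_y = -5  [EA ∥ CD ∩ AD ∥ EC]
   → C = (2, -5)
3. B_x = 0  [BC · DA = -37/2 ∩ CD · EB = 253/2]
4. B_y = -5/2  [BC · DA = -37/2 ∩ CD · EB = 253/2]
   → B = (0, -5/2)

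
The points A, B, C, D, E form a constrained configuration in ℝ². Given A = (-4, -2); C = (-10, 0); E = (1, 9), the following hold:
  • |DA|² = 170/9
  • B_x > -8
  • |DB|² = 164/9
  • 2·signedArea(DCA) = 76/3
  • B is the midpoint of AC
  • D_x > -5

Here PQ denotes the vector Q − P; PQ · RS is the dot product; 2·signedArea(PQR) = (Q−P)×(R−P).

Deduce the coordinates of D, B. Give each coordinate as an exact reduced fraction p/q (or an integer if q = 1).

B = (-7, -1)
D = (-13/3, 7/3)

1. B_x = -7  [B is the midpoint of AC]
2. B_y = -1  [B is the midpoint of AC]
   → B = (-7, -1)
3. D_x = -13/3  [line 2·x + 6·y + -16/3 = 0 ∩ |DB|² = 164/9]
4. D_y = 7/3  [line 2·x + 6·y + -16/3 = 0 ∩ |DB|² = 164/9]
   → D = (-13/3, 7/3)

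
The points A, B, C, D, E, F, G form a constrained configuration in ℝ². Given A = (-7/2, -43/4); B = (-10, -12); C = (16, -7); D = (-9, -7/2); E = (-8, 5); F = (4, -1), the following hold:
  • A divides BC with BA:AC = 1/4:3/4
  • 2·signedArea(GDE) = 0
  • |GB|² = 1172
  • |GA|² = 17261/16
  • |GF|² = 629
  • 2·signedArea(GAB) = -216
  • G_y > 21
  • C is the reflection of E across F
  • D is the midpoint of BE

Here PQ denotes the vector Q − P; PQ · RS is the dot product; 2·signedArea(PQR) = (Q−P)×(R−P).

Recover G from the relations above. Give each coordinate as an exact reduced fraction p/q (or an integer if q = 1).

G = (-6, 22)

1. G_x = -6  [2·signedArea(GDE) = 0 ∩ 2·signedArea(GAB) = -216]
2. G_y = 22  [2·signedArea(GDE) = 0 ∩ 2·signedArea(GAB) = -216]
   → G = (-6, 22)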